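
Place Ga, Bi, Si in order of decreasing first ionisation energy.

Si is in period 3, group 14; Ga is in period 4, group 13; Bi is in period 6, group 15.
Removing the outermost electron gets harder across a period and easier down a group.
Here both period and group differ, so the two effects have to be weighed against each other.
Bi > Ga: the two effects oppose for this pair; the across-period effect wins (703 vs 579 kJ/mol).
Si > Bi: the two effects oppose for this pair; the down-group effect wins (786 vs 703 kJ/mol).
Approximate values (kJ/mol): Si 786, Ga 579, Bi 703.
So from highest to lowest: Si > Bi > Ga.

Si > Bi > Ga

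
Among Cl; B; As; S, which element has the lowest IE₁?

B

B is in period 2, group 13; S is in period 3, group 16; Cl is in period 3, group 17; As is in period 4, group 15.
IE₁ increases left→right with effective nuclear charge and decreases top→bottom as the valence shell moves farther out.
Here both period and group differ, so the two effects have to be weighed against each other.
As > B: period and group pull opposite ways; the across-period shift dominates (947 vs 801 kJ/mol).
S > As: both effects reinforce here, so S is clearly the higher of the two.
Cl > S: Cl lies to the right of S in period 3, so the across-period effect alone puts Cl higher.
Approximate values (kJ/mol): B 801, S 1000, Cl 1251, As 947.
The lowest IE₁ among these belongs to B.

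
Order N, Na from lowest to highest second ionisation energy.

After 1 electron has been removed, what remains? N⁺ still has 4 valence electrons; Na⁺ is the bare [Ne] core.
Core electrons are held far more tightly than valence electrons, so Na tops the IE_2 order.
Approximate IE_2 values (kJ/mol): N 2856, Na 4562.
Putting it together, IE_2: N < Na.

N, Na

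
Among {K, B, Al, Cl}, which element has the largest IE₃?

After 2 electrons have been removed, what remains? K²⁺ is already 1 electron into the core; B²⁺ still has 1 valence electron; Al²⁺ still has 1 valence electron; Cl²⁺ still has 5 valence electrons.
Core electrons are held far more tightly than valence electrons, so K tops the IE_3 order.
Valence configurations: B²⁺ [He]2s¹, Al²⁺ [Ne]3s¹, Cl²⁺ [Ne]3s²3p³.
Approximate IE_3 values (kJ/mol): K 4420, B 3660, Al 2745, Cl 3822.
Overall IE_3 order: Al < B < Cl < K.

K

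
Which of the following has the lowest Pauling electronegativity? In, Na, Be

Na

Be is in period 2, group 2; Na is in period 3, group 1; In is in period 5, group 13.
EN rises left→right (higher Z_eff, smaller atoms) and falls top→bottom (larger, more shielded atoms).
These span different periods and groups, so the two trends combine.
Be > Na: both effects reinforce here, so Be is clearly the higher of the two.
In > Be: the two effects oppose for this pair; the across-period effect wins (1.78 vs 1.57).
Tabulated electronegativity (Pauling): Be 1.57, Na 0.93, In 1.78.
The lowest Pauling electronegativity among these belongs to Na.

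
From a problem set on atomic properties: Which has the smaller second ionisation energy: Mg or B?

Mg

After 1 electron has been removed, what remains? Mg⁺ still has 1 valence electron; B⁺ still has 2 valence electrons.
All are still removing valence electrons, so compare the +1 ions as you would atoms: IE_2 generally rises across a period (higher Z_eff) and falls down a group (larger shell), subject to the usual subshell exceptions.
Valence configurations: Mg⁺ [Ne]3s¹, B⁺ [He]2s².
Approximate IE_2 values (kJ/mol): Mg 1451, B 2427.
Putting it together, IE_2: Mg < B.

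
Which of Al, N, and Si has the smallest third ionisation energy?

IE_3 is the cost of taking one more electron from the +2 cation: Al²⁺ still has 1 valence electron; N²⁺ still has 3 valence electrons; Si²⁺ still has 2 valence electrons.
All are still removing valence electrons, so compare the +2 ions as you would atoms: IE_3 generally rises across a period (higher Z_eff) and falls down a group (larger shell), subject to the usual subshell exceptions.
Valence configurations: Al²⁺ [Ne]3s¹, N²⁺ [He]2s²2p¹, Si²⁺ [Ne]3s².
Tabulated IE_3 (kJ/mol): Al 2745, N 4578, Si 3232.
Putting it together, IE_3: Al < Si < N.

Al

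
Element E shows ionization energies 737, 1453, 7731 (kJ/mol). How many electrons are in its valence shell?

2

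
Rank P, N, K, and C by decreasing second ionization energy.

IE_2 is the cost of taking one more electron from the +1 cation: P⁺ still has 4 valence electrons; N⁺ still has 4 valence electrons; K⁺ is the bare [Ar] core; C⁺ still has 3 valence electrons.
Core electrons are held far more tightly than valence electrons, so K tops the IE_2 order.
Valence configurations: P⁺ [Ne]3s²3p², N⁺ [He]2s²2p², C⁺ [He]2s²2p¹.
Tabulated IE_2 (kJ/mol): P 1907, N 2856, K 3052, C 2353.
Putting it together, IE_2: P < C < N < K.

K, N, C, P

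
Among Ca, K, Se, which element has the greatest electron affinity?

Se

K is in period 4, group 1; Ca is in period 4, group 2; Se is in period 4, group 16.
Electron affinity generally becomes more exothermic across a period toward the halogens and less exothermic down a group.
All lie in period 4; the across-period trend (electron affinity increases left to right) applies, with the exception below.
Note the exception: K has a higher electron affinity than Ca, contrary to the simple trend — adding an electron to Ca (ns²) has to open a new, higher-energy np subshell, which is unfavourable.
Tabulated electron affinity (kJ/mol): K 48, Ca 2, Se 195.
The greatest electron affinity among these belongs to Se.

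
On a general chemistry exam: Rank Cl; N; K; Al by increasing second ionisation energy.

Al < Cl < N < K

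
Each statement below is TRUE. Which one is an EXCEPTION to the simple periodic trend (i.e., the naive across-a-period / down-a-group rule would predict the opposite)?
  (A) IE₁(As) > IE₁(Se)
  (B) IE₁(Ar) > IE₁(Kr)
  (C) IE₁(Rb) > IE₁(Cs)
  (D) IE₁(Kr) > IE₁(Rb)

(A)

The general trend: first ionization energy increases across a period and decreases down a group.
(A) As (period 4, group 15) vs Se (period 4, group 16): the stated order contradicts the simple trend.
(B) Ar (period 3, group 18) vs Kr (period 4, group 18): the stated order agrees with the simple trend.
(C) Rb (period 5, group 1) vs Cs (period 6, group 1): the stated order agrees with the simple trend.
(D) Kr (period 4, group 18) vs Rb (period 5, group 1): the stated order agrees with the simple trend.
The exception is (A): Se (4p⁴) ionizes more easily than half-filled As (4p³).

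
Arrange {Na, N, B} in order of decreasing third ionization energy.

IE_3 is the cost of taking one more electron from the +2 cation: Na²⁺ is already 1 electron into the core; N²⁺ still has 3 valence electrons; B²⁺ still has 1 valence electron.
Core electrons are held far more tightly than valence electrons, so Na tops the IE_3 order.
Valence configurations: N²⁺ [He]2s²2p¹, B²⁺ [He]2s¹.
Approximate IE_3 values (kJ/mol): Na 6910, N 4578, B 3660.
Hence IE_3: B < N < Na.

Na > N > B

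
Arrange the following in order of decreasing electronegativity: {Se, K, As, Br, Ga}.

Br > Se > As > Ga > K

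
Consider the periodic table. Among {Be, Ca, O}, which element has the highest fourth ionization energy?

The fourth ionization energy removes an electron from the +3 ion. For each element: Be³⁺ is already 1 electron into the core; Ca³⁺ is already 1 electron into the core; O³⁺ still has 3 valence electrons.
Usually core removal costs more than valence removal, but here the competition is close: a tightly held n=2 valence electron can cost more to remove than an n=3 core electron, so the actual values have to decide it.
The numbers (kJ/mol): Be 21007, Ca 6491, O 7469.
Hence IE_4: Ca < O < Be.

Be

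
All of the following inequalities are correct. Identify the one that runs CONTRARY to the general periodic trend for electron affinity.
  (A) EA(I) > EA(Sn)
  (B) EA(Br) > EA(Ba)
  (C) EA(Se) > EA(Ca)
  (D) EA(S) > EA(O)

(D)

The general trend: electron affinity increases across a period and decreases down a group.
(A) I (period 5, group 17) vs Sn (period 5, group 14): the stated order agrees with the simple trend.
(B) Br (period 4, group 17) vs Ba (period 6, group 2): the stated order agrees with the simple trend.
(C) Se (period 4, group 16) vs Ca (period 4, group 2): the stated order agrees with the simple trend.
(D) S (period 3, group 16) vs O (period 2, group 16): the stated order contradicts the simple trend.
The exception is (D): the compact 2p subshell of O repels the added electron more than S's larger 3p does.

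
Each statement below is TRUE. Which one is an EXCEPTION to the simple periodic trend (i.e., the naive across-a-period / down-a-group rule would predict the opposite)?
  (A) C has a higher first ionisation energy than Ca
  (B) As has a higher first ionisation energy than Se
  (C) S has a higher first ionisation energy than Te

The general trend: first ionisation energy increases across a period and decreases down a group.
(A) C (period 2, group 14) vs Ca (period 4, group 2): the stated order agrees with the simple trend.
(B) As (period 4, group 15) vs Se (period 4, group 16): the stated order contradicts the simple trend.
(C) S (period 3, group 16) vs Te (period 5, group 16): the stated order agrees with the simple trend.
The exception is (B): Se (4p⁴) ionizes more easily than half-filled As (4p³).

(B)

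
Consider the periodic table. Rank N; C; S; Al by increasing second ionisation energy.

Al < S < C < N

Consider each +1 ion: N⁺ still has 4 valence electrons; C⁺ still has 3 valence electrons; S⁺ still has 5 valence electrons; Al⁺ still has 2 valence electrons.
All are still removing valence electrons, so compare the +1 ions as you would atoms: IE_2 generally rises across a period (higher Z_eff) and falls down a group (larger shell), subject to the usual subshell exceptions.
Valence configurations: N⁺ [He]2s²2p², C⁺ [He]2s²2p¹, S⁺ [Ne]3s²3p³, Al⁺ [Ne]3s².
The numbers (kJ/mol): N 2856, C 2353, S 2252, Al 1817.
Putting it together, IE_2: Al < S < C < N.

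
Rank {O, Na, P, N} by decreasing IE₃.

Na > O > N > P

Consider each +2 ion: O²⁺ still has 4 valence electrons; Na²⁺ is already 1 electron into the core; P²⁺ still has 3 valence electrons; N²⁺ still has 3 valence electrons.
Breaking into a closed-shell core is much more expensive than removing a leftover valence electron — Na has the largest IE_3 here.
Valence configurations: O²⁺ [He]2s²2p², P²⁺ [Ne]3s²3p¹, N²⁺ [He]2s²2p¹.
The numbers (kJ/mol): O 5300, Na 6910, P 2914, N 4578.
Hence IE_3: P < N < O < Na.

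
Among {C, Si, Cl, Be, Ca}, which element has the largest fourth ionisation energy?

Consider each +3 ion: C³⁺ still has 1 valence electron; Si³⁺ still has 1 valence electron; Cl³⁺ still has 4 valence electrons; Be³⁺ is already 1 electron into the core; Ca³⁺ is already 1 electron into the core.
Core electrons are held far more tightly than valence electrons, so Ca and Be top the IE_4 order.
Valence configurations: C³⁺ [He]2s¹, Si³⁺ [Ne]3s¹, Cl³⁺ [Ne]3s²3p².
Approximate IE_4 values (kJ/mol): C 6223, Si 4356, Cl 5159, Be 21007, Ca 6491.
So the fourth ionization energies run Si < Cl < C < Ca < Be.

Be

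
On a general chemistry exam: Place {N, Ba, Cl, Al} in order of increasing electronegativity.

Ba < Al < N < Cl

N is in period 2, group 15; Al is in period 3, group 13; Cl is in period 3, group 17; Ba is in period 6, group 2.
Atoms toward the upper right of the periodic table pull bonding electrons most strongly.
Neither a single period nor a single group — weigh both effects.
Al > Ba: relative to Ba, both the across-period and down-group shifts push Al's electronegativity up.
N > Al: relative to Al, both the across-period and down-group shifts push N's electronegativity up.
Cl > N: period and group pull opposite ways; the across-period shift dominates (3.16 vs 3.04).
Tabulated electronegativity (Pauling): N 3.04, Al 1.61, Cl 3.16, Ba 0.89.
So from lowest to highest: Ba < Al < N < Cl.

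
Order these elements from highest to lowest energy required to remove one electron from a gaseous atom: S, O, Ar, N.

Ar > N > O > S

N is in period 2, group 15; O is in period 2, group 16; S is in period 3, group 16; Ar is in period 3, group 18.
First ionization energy rises across a period (greater Z_eff holds electrons more tightly) and falls down a group (valence electrons are farther from the nucleus).
Here both period and group differ, so the two effects have to be weighed against each other.
O > S: they share group 16; the group trend gives O the larger value.
N > O: this pair runs against the simple trend — see the exception note.
Ar > N: the two effects oppose for this pair; the across-period effect wins (1521 vs 1402 kJ/mol).
Note the exception: N has a higher first ionization energy than O, contrary to the simple trend — pairing an electron in O's 2p⁴ costs repulsion energy, so O ionizes more easily than half-filled N (2p³).
Approximate values (kJ/mol): N 1402, O 1314, S 1000, Ar 1521.
So from highest to lowest: Ar > N > O > S.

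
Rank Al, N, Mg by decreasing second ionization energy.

N > Al > Mg

After 1 electron has been removed, what remains? Al⁺ still has 2 valence electrons; N⁺ still has 4 valence electrons; Mg⁺ still has 1 valence electron.
All are still removing valence electrons, so compare the +1 ions as you would atoms: IE_2 generally rises across a period (higher Z_eff) and falls down a group (larger shell), subject to the usual subshell exceptions.
Valence configurations: Al⁺ [Ne]3s², N⁺ [He]2s²2p², Mg⁺ [Ne]3s¹.
Tabulated IE_2 (kJ/mol): Al 1817, N 2856, Mg 1451.
Overall IE_2 order: Mg < Al < N.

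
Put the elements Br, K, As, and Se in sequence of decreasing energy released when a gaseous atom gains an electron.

Br, Se, As, K

K is in period 4, group 1; As is in period 4, group 15; Se is in period 4, group 16; Br is in period 4, group 17.
Adding an electron releases more energy for atoms nearer the top right (short of the noble gases).
All lie in period 4, so electron affinity increases left to right.
So from highest to lowest: Br > Se > As > K.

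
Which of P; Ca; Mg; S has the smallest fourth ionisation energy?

S

The fourth ionization energy removes an electron from the +3 ion. For each element: P³⁺ still has 2 valence electrons; Ca³⁺ is already 1 electron into the core; Mg³⁺ is already 1 electron into the core; S³⁺ still has 3 valence electrons.
Core electrons are held far more tightly than valence electrons, so Ca and Mg top the IE_4 order.
Valence configurations: P³⁺ [Ne]3s², S³⁺ [Ne]3s²3p¹.
S³⁺ loses a lone 3p electron whereas P³⁺ must break into a filled 3s² pair, so IE_4(P) > IE_4(S) even though S has the higher nuclear charge.
The numbers (kJ/mol): P 4964, Ca 6491, Mg 10543, S 4556.
Overall IE_4 order: S < P < Ca < Mg.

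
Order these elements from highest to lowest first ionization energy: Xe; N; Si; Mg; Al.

N > Xe > Si > Mg > Al

Removing the outermost electron gets harder across a period and easier down a group.
These span different periods and groups, so the two trends combine.
Mg > Al: this pair runs against the simple trend — see the exception note.
Si > Mg: Si lies to the right of Mg in period 3, so the across-period effect alone puts Si higher.
Xe > Si: period and group pull opposite ways; the across-period shift dominates (1170 vs 786 kJ/mol).
N > Xe: period and group pull opposite ways; the down-group shift dominates (1402 vs 1170 kJ/mol).
Note the exception: Mg has a higher first ionization energy than Al, contrary to the simple trend — Al's single 3p electron is easier to remove than one from Mg's filled 3s².
Tabulated first ionization energy (kJ/mol): N 1402, Mg 738, Al 578, Si 786, Xe 1170.
So from highest to lowest: N > Xe > Si > Mg > Al.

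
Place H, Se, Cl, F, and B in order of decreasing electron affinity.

Cl, F, Se, H, B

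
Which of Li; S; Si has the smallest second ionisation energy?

Si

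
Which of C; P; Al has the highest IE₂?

After 1 electron has been removed, what remains? C⁺ still has 3 valence electrons; P⁺ still has 4 valence electrons; Al⁺ still has 2 valence electrons.
All are still removing valence electrons, so compare the +1 ions as you would atoms: IE_2 generally rises across a period (higher Z_eff) and falls down a group (larger shell), subject to the usual subshell exceptions.
Valence configurations: C⁺ [He]2s²2p¹, P⁺ [Ne]3s²3p², Al⁺ [Ne]3s².
Tabulated IE_2 (kJ/mol): C 2353, P 1907, Al 1817.
Putting it together, IE_2: Al < P < C.

C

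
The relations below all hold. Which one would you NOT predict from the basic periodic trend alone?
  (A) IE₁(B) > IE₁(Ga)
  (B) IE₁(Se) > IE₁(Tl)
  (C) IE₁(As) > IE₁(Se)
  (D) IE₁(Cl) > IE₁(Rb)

(C)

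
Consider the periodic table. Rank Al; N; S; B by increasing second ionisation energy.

Al < S < B < N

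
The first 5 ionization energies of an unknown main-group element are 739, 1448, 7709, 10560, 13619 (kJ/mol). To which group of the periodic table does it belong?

Look for the largest jump between consecutive ionization energies: IE3/IE2 ≈ 5.3, far larger than any earlier ratio.
That jump marks the point where a core electron is being removed. So the atom has 2 valence electrons.
A main-group element with 2 valence electrons is in group 2.

Group 2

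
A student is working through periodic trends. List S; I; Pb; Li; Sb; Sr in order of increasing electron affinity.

Adding an electron releases more energy for atoms nearer the top right (short of the noble gases).
Neither a single period nor a single group — weigh both effects.
Pb > Sr: period and group pull opposite ways; the across-period shift dominates (35 vs 5 kJ/mol).
Li > Pb: period and group pull opposite ways; the down-group shift dominates (60 vs 35 kJ/mol).
Sb > Li: period and group pull opposite ways; the across-period shift dominates (103 vs 60 kJ/mol).
S > Sb: both effects reinforce here, so S is clearly the higher of the two.
I > S: period and group pull opposite ways; the across-period shift dominates (295 vs 200 kJ/mol).
Approximate values (kJ/mol): Li 60, S 200, Sr 5, Sb 103, I 295, Pb 35.
So from lowest to highest: Sr < Pb < Li < Sb < S < I.

Sr, Pb, Li, Sb, S, I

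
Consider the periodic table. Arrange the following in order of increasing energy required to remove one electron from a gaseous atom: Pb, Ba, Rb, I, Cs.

IE₁ increases left→right with effective nuclear charge and decreases top→bottom as the valence shell moves farther out.
Here both period and group differ, so the two effects have to be weighed against each other.
Rb > Cs: they share group 1; the group trend gives Rb the larger value.
Ba > Rb: period and group pull opposite ways; the across-period shift dominates (503 vs 403 kJ/mol).
Pb > Ba: Pb lies to the right of Ba in period 6, so the across-period effect alone puts Pb higher.
I > Pb: relative to Pb, both the across-period and down-group shifts push I's first ionization energy up.
Tabulated first ionization energy (kJ/mol): Rb 403, I 1008, Cs 376, Ba 503, Pb 716.
So from lowest to highest: Cs < Rb < Ba < Pb < I.

Cs < Rb < Ba < Pb < I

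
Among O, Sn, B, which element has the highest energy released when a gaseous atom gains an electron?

O

B is in period 2, group 13; O is in period 2, group 16; Sn is in period 5, group 14.
Electron affinity generally becomes more exothermic across a period toward the halogens and less exothermic down a group.
Here both period and group differ, so the two effects have to be weighed against each other.
Sn > B: the two effects oppose for this pair; the across-period effect wins (107 vs 27 kJ/mol).
O > Sn: relative to Sn, both the across-period and down-group shifts push O's electron affinity up.
Tabulated electron affinity (kJ/mol): B 27, O 141, Sn 107.
The highest energy released when a gaseous atom gains an electron among these belongs to O.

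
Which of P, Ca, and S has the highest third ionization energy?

Ca

IE_3 is the cost of taking one more electron from the +2 cation: P²⁺ still has 3 valence electrons; Ca²⁺ is the bare [Ar] core; S²⁺ still has 4 valence electrons.
Breaking into a closed-shell core is much more expensive than removing a leftover valence electron — Ca has the largest IE_3 here.
Valence configurations: P²⁺ [Ne]3s²3p¹, S²⁺ [Ne]3s²3p².
Tabulated IE_3 (kJ/mol): P 2914, Ca 4912, S 3357.
Overall IE_3 order: P < S < Ca.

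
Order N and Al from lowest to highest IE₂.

Al < N

Consider each +1 ion: N⁺ still has 4 valence electrons; Al⁺ still has 2 valence electrons.
All are still removing valence electrons, so compare the +1 ions as you would atoms: IE_2 generally rises across a period (higher Z_eff) and falls down a group (larger shell), subject to the usual subshell exceptions.
Valence configurations: N⁺ [He]2s²2p², Al⁺ [Ne]3s².
Tabulated IE_2 (kJ/mol): N 2856, Al 1817.
Overall IE_2 order: Al < N.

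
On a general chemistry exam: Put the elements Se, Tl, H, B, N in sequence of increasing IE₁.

H is in period 1, group 1; B is in period 2, group 13; N is in period 2, group 15; Se is in period 4, group 16; Tl is in period 6, group 13.
Across a period the outer electron is held more tightly (higher IE₁); down a group it sits in a higher shell, more shielded, and comes off more easily.
Here both period and group differ, so the two effects have to be weighed against each other.
B > Tl: B sits above Tl in group 13, so the down-group effect alone puts B higher.
Se > B: the two effects oppose for this pair; the across-period effect wins (941 vs 801 kJ/mol).
H > Se: the two effects oppose for this pair; the down-group effect wins (1312 vs 941 kJ/mol).
N > H: the two effects oppose for this pair; the across-period effect wins (1402 vs 1312 kJ/mol).
Approximate values (kJ/mol): H 1312, B 801, N 1402, Se 941, Tl 589.
So from lowest to highest: Tl < B < Se < H < N.

Tl < B < Se < H < N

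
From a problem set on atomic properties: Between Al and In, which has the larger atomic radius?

Atomic radius shrinks across a period as nuclear charge pulls the same shell inward, and grows down a group as new shells are added.
All are in group 13, so atomic radius increases down the group.
So In has the larger atomic radius (In > Al).

In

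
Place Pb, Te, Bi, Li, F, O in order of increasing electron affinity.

Li is in period 2, group 1; O is in period 2, group 16; F is in period 2, group 17; Te is in period 5, group 16; Pb is in period 6, group 14; Bi is in period 6, group 15.
Electron affinity generally becomes more exothermic across a period toward the halogens and less exothermic down a group.
These span different periods and groups, so the two trends combine.
Li > Pb: the two effects oppose for this pair; the down-group effect wins (60 vs 35 kJ/mol).
Bi > Li: the two effects oppose for this pair; the across-period effect wins (91 vs 60 kJ/mol).
O > Bi: both effects reinforce here, so O is clearly the higher of the two.
Te > O: this pair runs against the simple trend — see the exception note.
F > Te: both effects reinforce here, so F is clearly the higher of the two.
Note the exception: Te has a higher electron affinity than O, contrary to the simple trend — O's compact 2p subshell gives strong electron–electron repulsion on the added electron.
Tabulated electron affinity (kJ/mol): Li 60, O 141, F 328, Te 190, Pb 35, Bi 91.
So from lowest to highest: Pb < Li < Bi < O < Te < F.

Pb < Li < Bi < O < Te < F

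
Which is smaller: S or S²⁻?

S

Forming S²⁻ adds 2 electrons to S. More electron–electron repulsion in the same shell, with unchanged nuclear charge, lets the cloud expand.
An anion is larger than its parent atom: S²⁻ > S.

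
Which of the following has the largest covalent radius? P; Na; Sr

Sr

Na is in period 3, group 1; P is in period 3, group 15; Sr is in period 5, group 2.
Radius decreases left→right (rising Z_eff, same n) and increases top→bottom (higher n).
These span different periods and groups, so the two trends combine.
Na > P: Na lies to the left of P in period 3, so the across-period effect alone puts Na larger.
Sr > Na: period and group pull opposite ways; the down-group shift dominates (185 vs 155 pm).
Approximate values (pm): Na 155, P 111, Sr 185.
The largest covalent radius among these belongs to Sr.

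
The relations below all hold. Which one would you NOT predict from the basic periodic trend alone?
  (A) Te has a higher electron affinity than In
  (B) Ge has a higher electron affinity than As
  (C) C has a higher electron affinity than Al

The general trend: electron affinity increases across a period and decreases down a group.
(A) Te (period 5, group 16) vs In (period 5, group 13): the stated order agrees with the simple trend.
(B) Ge (period 4, group 14) vs As (period 4, group 15): the stated order contradicts the simple trend.
(C) C (period 2, group 14) vs Al (period 3, group 13): the stated order agrees with the simple trend.
The exception is (B): adding an electron to As's half-filled 4p³ is unfavourable, so Ge (4p²) has the more exothermic EA.

(B)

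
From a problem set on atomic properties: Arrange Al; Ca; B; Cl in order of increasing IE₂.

Ca, Al, Cl, B

Consider each +1 ion: Al⁺ still has 2 valence electrons; Ca⁺ still has 1 valence electron; B⁺ still has 2 valence electrons; Cl⁺ still has 6 valence electrons.
All are still removing valence electrons, so compare the +1 ions as you would atoms: IE_2 generally rises across a period (higher Z_eff) and falls down a group (larger shell), subject to the usual subshell exceptions.
Valence configurations: Al⁺ [Ne]3s², Ca⁺ [Ar]4s¹, B⁺ [He]2s², Cl⁺ [Ne]3s²3p⁴.
Approximate IE_2 values (kJ/mol): Al 1817, Ca 1145, B 2427, Cl 2298.
Overall IE_2 order: Ca < Al < Cl < B.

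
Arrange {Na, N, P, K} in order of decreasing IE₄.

Na > N > K > P

Consider each +3 ion: Na³⁺ is already 2 electrons into the core; N³⁺ still has 2 valence electrons; P³⁺ still has 2 valence electrons; K³⁺ is already 2 electrons into the core.
Usually core removal costs more than valence removal, but here the competition is close: a tightly held n=2 valence electron can cost more to remove than an n=3 core electron, so the actual values have to decide it.
Valence configurations: N³⁺ [He]2s², P³⁺ [Ne]3s².
Approximate IE_4 values (kJ/mol): Na 9543, N 7475, P 4964, K 5877.
Hence IE_4: P < K < N < Na.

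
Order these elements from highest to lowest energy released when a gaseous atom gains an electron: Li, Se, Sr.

Se > Li > Sr

Li is in period 2, group 1; Se is in period 4, group 16; Sr is in period 5, group 2.
Adding an electron releases more energy for atoms nearer the top right (short of the noble gases).
Here both period and group differ, so the two effects have to be weighed against each other.
Li > Sr: the two effects oppose for this pair; the down-group effect wins (60 vs 5 kJ/mol).
Se > Li: the two effects oppose for this pair; the across-period effect wins (195 vs 60 kJ/mol).
For reference (kJ/mol): Li 60, Se 195, Sr 5.
So from highest to lowest: Se > Li > Sr.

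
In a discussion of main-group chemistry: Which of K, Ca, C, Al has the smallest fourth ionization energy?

The fourth ionization energy removes an electron from the +3 ion. For each element: K³⁺ is already 2 electrons into the core; Ca³⁺ is already 1 electron into the core; C³⁺ still has 1 valence electron; Al³⁺ is the bare [Ne] core.
Usually core removal costs more than valence removal, but here the competition is close: a tightly held n=2 valence electron can cost more to remove than an n=3 core electron, so the actual values have to decide it.
Approximate IE_4 values (kJ/mol): K 5877, Ca 6491, C 6223, Al 11577.
Overall IE_4 order: K < C < Ca < Al.

K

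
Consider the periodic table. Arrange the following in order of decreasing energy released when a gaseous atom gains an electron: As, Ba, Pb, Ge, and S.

EA tends to increase across a period and decrease down a group, though the pattern is less regular than for IE or radius.
Here both period and group differ, so the two effects have to be weighed against each other.
Pb > Ba: both are in period 6; the period trend gives Pb the larger value.
As > Pb: relative to Pb, both the across-period and down-group shifts push As's electron affinity up.
Ge > As: this pair runs against the simple trend — see the exception note.
S > Ge: both effects reinforce here, so S is clearly the higher of the two.
Note the exception: Ge has a higher electron affinity than As, contrary to the simple trend — adding an electron to As's half-filled 4p³ is unfavourable, so Ge (4p²) has the more exothermic EA.
For reference (kJ/mol): S 200, Ge 119, As 78, Ba 14, Pb 35.
So from highest to lowest: S > Ge > As > Pb > Ba.

S > Ge > As > Pb > Ba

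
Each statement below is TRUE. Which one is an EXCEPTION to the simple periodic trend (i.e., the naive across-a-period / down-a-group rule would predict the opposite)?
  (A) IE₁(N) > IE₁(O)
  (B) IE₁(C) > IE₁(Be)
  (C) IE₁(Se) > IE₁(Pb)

The general trend: IE₁ increases across a period and decreases down a group.
(A) N (period 2, group 15) vs O (period 2, group 16): the stated order contradicts the simple trend.
(B) C (period 2, group 14) vs Be (period 2, group 2): the stated order agrees with the simple trend.
(C) Se (period 4, group 16) vs Pb (period 6, group 14): the stated order agrees with the simple trend.
The exception is (A): pairing an electron in O's 2p⁴ costs repulsion energy, so O ionizes more easily than half-filled N (2p³).

(A)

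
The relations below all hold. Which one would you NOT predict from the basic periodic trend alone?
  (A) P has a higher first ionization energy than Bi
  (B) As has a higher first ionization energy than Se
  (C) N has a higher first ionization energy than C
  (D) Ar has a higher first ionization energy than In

(B)

The general trend: first ionization energy increases across a period and decreases down a group.
(A) P (period 3, group 15) vs Bi (period 6, group 15): the stated order agrees with the simple trend.
(B) As (period 4, group 15) vs Se (period 4, group 16): the stated order contradicts the simple trend.
(C) N (period 2, group 15) vs C (period 2, group 14): the stated order agrees with the simple trend.
(D) Ar (period 3, group 18) vs In (period 5, group 13): the stated order agrees with the simple trend.
The exception is (B): Se (4p⁴) ionizes more easily than half-filled As (4p³).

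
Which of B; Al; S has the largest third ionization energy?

B

Consider each +2 ion: B²⁺ still has 1 valence electron; Al²⁺ still has 1 valence electron; S²⁺ still has 4 valence electrons.
All are still removing valence electrons, so compare the +2 ions as you would atoms: IE_3 generally rises across a period (higher Z_eff) and falls down a group (larger shell), subject to the usual subshell exceptions.
Valence configurations: B²⁺ [He]2s¹, Al²⁺ [Ne]3s¹, S²⁺ [Ne]3s²3p².
The numbers (kJ/mol): B 3660, Al 2745, S 3357.
Overall IE_3 order: Al < S < B.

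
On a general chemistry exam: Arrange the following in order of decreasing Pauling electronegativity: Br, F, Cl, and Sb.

F, Cl, Br, Sb

F is in period 2, group 17; Cl is in period 3, group 17; Br is in period 4, group 17; Sb is in period 5, group 15.
Smaller atoms with higher effective nuclear charge are more electronegative.
Here both period and group differ, so the two effects have to be weighed against each other.
Br > Sb: both effects reinforce here, so Br is clearly the higher of the two.
Cl > Br: they share group 17; the group trend gives Cl the larger value.
F > Cl: they share group 17; the group trend gives F the larger value.
For reference (Pauling): F 3.98, Cl 3.16, Br 2.96, Sb 2.05.
So from highest to lowest: F > Cl > Br > Sb.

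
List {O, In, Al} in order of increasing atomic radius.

O < Al < In

Across a period the added protons contract the valence shell; down a group each new principal shell makes the atom larger.
These span different periods and groups, so the two trends combine.
Al > O: both effects reinforce here, so Al is clearly the larger of the two.
In > Al: they share group 13; the group trend gives In the larger value.
Approximate values (pm): O 63, Al 126, In 142.
So from smallest to largest: O < Al < In.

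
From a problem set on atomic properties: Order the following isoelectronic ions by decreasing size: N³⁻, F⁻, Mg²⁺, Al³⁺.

All of these have 10 electrons, so size is governed by nuclear charge alone: the more protons, the stronger the pull on the same electron cloud, and the smaller the ion.
Nuclear charges: Al³⁺ (Z=13), Mg²⁺ (Z=12), F⁻ (Z=9), N³⁻ (Z=7).
Largest to smallest: N³⁻ > F⁻ > Mg²⁺ > Al³⁺.

N³⁻ > F⁻ > Mg²⁺ > Al³⁺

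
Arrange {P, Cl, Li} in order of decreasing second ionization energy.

IE_2 is the cost of taking one more electron from the +1 cation: P⁺ still has 4 valence electrons; Cl⁺ still has 6 valence electrons; Li⁺ is the bare [He] core.
Pulling an electron out of a noble-gas core costs far more than removing a remaining valence electron, so Li sits at the high end of IE_2.
Valence configurations: P⁺ [Ne]3s²3p², Cl⁺ [Ne]3s²3p⁴.
The numbers (kJ/mol): P 1907, Cl 2298, Li 7298.
Hence IE_2: P < Cl < Li.

Li > Cl > P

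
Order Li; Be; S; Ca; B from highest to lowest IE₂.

IE_2 is the cost of taking one more electron from the +1 cation: Li⁺ is the bare [He] core; Be⁺ still has 1 valence electron; S⁺ still has 5 valence electrons; Ca⁺ still has 1 valence electron; B⁺ still has 2 valence electrons.
Core electrons are held far more tightly than valence electrons, so Li tops the IE_2 order.
Valence configurations: Be⁺ [He]2s¹, S⁺ [Ne]3s²3p³, Ca⁺ [Ar]4s¹, B⁺ [He]2s².
Approximate IE_2 values (kJ/mol): Li 7298, Be 1757, S 2252, Ca 1145, B 2427.
Hence IE_2: Ca < Be < S < B < Li.

Li > B > S > Be > Ca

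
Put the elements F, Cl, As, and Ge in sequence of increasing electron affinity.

F is in period 2, group 17; Cl is in period 3, group 17; Ge is in period 4, group 14; As is in period 4, group 15.
EA tends to increase across a period and decrease down a group, though the pattern is less regular than for IE or radius.
These span different periods and groups, so the two trends combine.
Ge > As: this pair runs against the simple trend — see the exception note.
F > Ge: relative to Ge, both the across-period and down-group shifts push F's electron affinity up.
Cl > F: this pair runs against the simple trend — see the exception note.
Note the exception: Ge has a higher electron affinity than As, contrary to the simple trend — adding an electron to As's half-filled 4p³ is unfavourable, so Ge (4p²) has the more exothermic EA.
Note the exception: Cl has a higher electron affinity than F, contrary to the simple trend — F's small 2p subshell makes the incoming electron feel strong e⁻–e⁻ repulsion, so Cl actually releases more energy on gaining an electron.
Tabulated electron affinity (kJ/mol): F 328, Cl 349, Ge 119, As 78.
So from lowest to highest: As < Ge < F < Cl.

As < Ge < F < Cl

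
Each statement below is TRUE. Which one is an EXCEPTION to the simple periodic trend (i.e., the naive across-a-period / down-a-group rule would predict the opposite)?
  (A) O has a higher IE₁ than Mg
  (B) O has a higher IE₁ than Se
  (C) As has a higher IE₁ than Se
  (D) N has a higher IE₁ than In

(C)

The general trend: IE₁ increases across a period and decreases down a group.
(A) O (period 2, group 16) vs Mg (period 3, group 2): the stated order agrees with the simple trend.
(B) O (period 2, group 16) vs Se (period 4, group 16): the stated order agrees with the simple trend.
(C) As (period 4, group 15) vs Se (period 4, group 16): the stated order contradicts the simple trend.
(D) N (period 2, group 15) vs In (period 5, group 13): the stated order agrees with the simple trend.
The exception is (C): Se (4p⁴) ionizes more easily than half-filled As (4p³).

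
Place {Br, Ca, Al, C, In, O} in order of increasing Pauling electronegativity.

Ca < Al < In < C < Br < O

C is in period 2, group 14; O is in period 2, group 16; Al is in period 3, group 13; Ca is in period 4, group 2; Br is in period 4, group 17; In is in period 5, group 13.
Atoms toward the upper right of the periodic table pull bonding electrons most strongly.
Here both period and group differ, so the two effects have to be weighed against each other.
Al > Ca: both effects reinforce here, so Al is clearly the higher of the two.
In > Al: this pair runs against the simple trend — see the exception note.
C > In: both effects reinforce here, so C is clearly the higher of the two.
Br > C: the two effects oppose for this pair; the across-period effect wins (2.96 vs 2.55).
O > Br: period and group pull opposite ways; the down-group shift dominates (3.44 vs 2.96).
Note the exception: In has a higher electronegativity than Al, contrary to the simple trend — poor shielding by filled d (and f) subshells raises the heavier element's effective nuclear charge more than the simple down-group trend predicts.
Tabulated electronegativity (Pauling): C 2.55, O 3.44, Al 1.61, Ca 1.00, Br 2.96, In 1.78.
So from lowest to highest: Ca < Al < In < C < Br < O.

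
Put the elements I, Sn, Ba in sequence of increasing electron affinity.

Ba < Sn < I

Atoms with high Z_eff and room in the valence shell (especially the halogens) have the most exothermic electron affinities.
Neither a single period nor a single group — weigh both effects.
Sn > Ba: both effects reinforce here, so Sn is clearly the higher of the two.
I > Sn: both are in period 5; the period trend gives I the larger value.
Approximate values (kJ/mol): Sn 107, I 295, Ba 14.
So from lowest to highest: Ba < Sn < I.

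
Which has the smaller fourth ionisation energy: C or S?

S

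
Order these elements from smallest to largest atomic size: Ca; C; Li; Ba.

Li is in period 2, group 1; C is in period 2, group 14; Ca is in period 4, group 2; Ba is in period 6, group 2.
Moving right in a period, electrons are added to the same shell under a stronger nuclear pull, so atoms get smaller; moving down, a new shell is opened and atoms get larger.
These span different periods and groups, so the two trends combine.
Li > C: Li lies to the left of C in period 2, so the across-period effect alone puts Li larger.
Ca > Li: period and group pull opposite ways; the down-group shift dominates (171 vs 133 pm).
Ba > Ca: they share group 2; the group trend gives Ba the larger value.
For reference (pm): Li 133, C 75, Ca 171, Ba 196.
So from smallest to largest: C < Li < Ca < Ba.

C < Li < Ca < Ba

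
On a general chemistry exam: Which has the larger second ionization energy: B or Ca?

Consider each +1 ion: B⁺ still has 2 valence electrons; Ca⁺ still has 1 valence electron.
All are still removing valence electrons, so compare the +1 ions as you would atoms: IE_2 generally rises across a period (higher Z_eff) and falls down a group (larger shell), subject to the usual subshell exceptions.
Valence configurations: B⁺ [He]2s², Ca⁺ [Ar]4s¹.
Tabulated IE_2 (kJ/mol): B 2427, Ca 1145.
Putting it together, IE_2: Ca < B.

B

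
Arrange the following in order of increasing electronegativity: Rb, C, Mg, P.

C is in period 2, group 14; Mg is in period 3, group 2; P is in period 3, group 15; Rb is in period 5, group 1.
Atoms toward the upper right of the periodic table pull bonding electrons most strongly.
Neither a single period nor a single group — weigh both effects.
Mg > Rb: both effects reinforce here, so Mg is clearly the higher of the two.
P > Mg: both are in period 3; the period trend gives P the larger value.
C > P: period and group pull opposite ways; the down-group shift dominates (2.55 vs 2.19).
For reference (Pauling): C 2.55, Mg 1.31, P 2.19, Rb 0.82.
So from lowest to highest: Rb < Mg < P < C.

Rb, Mg, P, C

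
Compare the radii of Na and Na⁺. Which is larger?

Forming Na⁺ removes 1 electron from Na. Fewer electrons for the same nuclear charge means less shielding and a higher Z_eff on the remaining electrons, and for main-group metals the entire outer shell is lost.
A cation is smaller than its parent atom: Na⁺ < Na.

Na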